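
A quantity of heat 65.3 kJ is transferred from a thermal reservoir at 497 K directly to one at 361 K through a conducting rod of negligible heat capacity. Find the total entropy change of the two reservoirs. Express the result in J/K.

ΔS_hot = −Q/T_H = −65300/497 = -131.4 J/K and ΔS_cold = +Q/T_C = 65300/361 = 180.9 J/K.
ΔS_total = -131.4 + 180.9 = 49.5 J/K, positive as the second law requires.

ΔS_total = 49.5 J/K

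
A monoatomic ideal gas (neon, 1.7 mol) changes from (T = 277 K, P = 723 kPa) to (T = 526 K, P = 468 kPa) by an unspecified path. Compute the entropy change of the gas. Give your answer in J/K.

ΔS = nC_p ln(T₂/T₁) − nR ln(P₂/P₁), with C_p = 5R/2 = 20.79 J mol⁻¹ K⁻¹ for a monoatomic ideal gas.
ΔS = 1.7 × [20.79 × ln(526/277) − 8.314 × ln(468/723)] = 28.8 J/K.

ΔS = 28.8 J/K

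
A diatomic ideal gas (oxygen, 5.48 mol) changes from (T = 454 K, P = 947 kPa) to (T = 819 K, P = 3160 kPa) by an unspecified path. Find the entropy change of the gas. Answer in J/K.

ΔS = 39.2 J/K

ΔS = nC_p ln(T₂/T₁) − nR ln(P₂/P₁), with C_p = 7R/2 = 29.1 J mol⁻¹ K⁻¹ for a diatomic ideal gas.
ΔS = 5.48 × [29.1 × ln(819/454) − 8.314 × ln(3160/947)] = 39.2 J/K.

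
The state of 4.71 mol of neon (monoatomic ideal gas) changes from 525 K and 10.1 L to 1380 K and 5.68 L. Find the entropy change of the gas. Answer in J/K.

ΔS = 34.2 J/K

Entropy is a state function: ΔS = nC_V ln(T₂/T₁) + nR ln(V₂/V₁), with C_V = 3R/2 = 12.47 J mol⁻¹ K⁻¹ for a monoatomic ideal gas.
ΔS = 4.71 × [12.47 × ln(1380/525) + 8.314 × ln(5.68/10.1)] = 34.2 J/K.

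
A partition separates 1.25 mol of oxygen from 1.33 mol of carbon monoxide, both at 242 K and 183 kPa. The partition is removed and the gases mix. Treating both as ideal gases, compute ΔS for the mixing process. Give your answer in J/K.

Mole fractions: x_A = 1.25/2.58 = 0.484, x_B = 0.516.
ΔS_mix = −R(n_A ln x_A + n_B ln x_B) = −8.314 × (1.25 ln 0.484 + 1.33 ln 0.516) = 14.9 J/K.

ΔS_mix = 14.9 J/K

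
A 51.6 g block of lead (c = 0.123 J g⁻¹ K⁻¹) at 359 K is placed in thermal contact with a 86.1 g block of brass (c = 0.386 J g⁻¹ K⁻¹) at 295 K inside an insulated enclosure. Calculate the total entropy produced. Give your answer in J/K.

Energy balance: T_f = (m₁c₁T₁ + m₂c₂T₂)/(m₁c₁ + m₂c₂) = 305.26 K.
ΔS₁ = m₁c₁ ln(T_f/T₁) = 6.3468 × ln(305.26/359) = -1.029 J/K.
ΔS₂ = m₂c₂ ln(T_f/T₂) = 33.2346 × ln(305.26/295) = 1.136 J/K.
ΔS_total = -1.029 + 1.136 = 0.107 J/K.

ΔS_total = 0.107 J/K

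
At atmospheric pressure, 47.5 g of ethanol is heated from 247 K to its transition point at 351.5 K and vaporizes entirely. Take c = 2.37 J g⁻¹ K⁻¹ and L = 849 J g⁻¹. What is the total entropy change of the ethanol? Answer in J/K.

ΔS = 154 J/K

Warming step: ΔS₁ = m c ln(T_tr/T_i) = 47.5 × 2.37 × ln(351.5/247) = 39.72 J/K.
Phase change: ΔS₂ = +mL/T_tr = 47.5 × 849 / 351.5 = 114.7 J/K.
ΔS_total = (39.72) + (114.7) = 154 J/K.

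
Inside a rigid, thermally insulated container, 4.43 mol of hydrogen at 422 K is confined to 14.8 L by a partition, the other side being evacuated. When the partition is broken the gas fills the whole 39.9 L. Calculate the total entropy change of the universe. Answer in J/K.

For an ideal gas in free expansion Q = 0 and W = 0, so T is unchanged.
Entropy is a state function; using a reversible isothermal path, ΔS_gas = nR ln(V₂/V₁) = 4.43 × 8.314 × ln(39.9/14.8) = 36.5 J/K.
The insulated surroundings exchange no heat, so ΔS_surr = 0 and ΔS_universe = ΔS_gas.

ΔS_universe = 36.5 J/K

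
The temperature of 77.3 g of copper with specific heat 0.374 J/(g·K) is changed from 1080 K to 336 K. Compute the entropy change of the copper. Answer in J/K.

ΔS = ∫dQ_rev/T = m c ln(T₂/T₁) = 77.3 × 0.374 × ln(336/1080) = -33.8 J/K.

ΔS = -33.8 J/K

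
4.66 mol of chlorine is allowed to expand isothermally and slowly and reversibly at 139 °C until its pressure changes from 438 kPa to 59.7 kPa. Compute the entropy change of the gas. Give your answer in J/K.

ΔS_gas = 77.2 J/K

For an isothermal ideal gas ΔS_gas = nR ln(P₁/P₂) = 4.66 × 8.314 × ln(438/59.7) = 77.2 J/K.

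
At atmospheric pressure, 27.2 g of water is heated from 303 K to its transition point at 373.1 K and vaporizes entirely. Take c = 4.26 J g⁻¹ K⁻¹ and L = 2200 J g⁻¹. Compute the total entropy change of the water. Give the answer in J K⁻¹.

Warming step: ΔS₁ = m c ln(T_tr/T_i) = 27.2 × 4.26 × ln(373.1/303) = 24.11 J/K.
Phase change: ΔS₂ = +mL/T_tr = 27.2 × 2200 / 373.1 = 160.4 J/K.
ΔS_total = (24.11) + (160.4) = 185 J/K.

ΔS = 185 J/K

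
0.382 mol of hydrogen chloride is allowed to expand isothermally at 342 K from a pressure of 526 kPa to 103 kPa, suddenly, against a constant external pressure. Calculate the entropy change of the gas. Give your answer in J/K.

ΔS_gas = 5.18 J/K

Entropy is a state function, so ΔS_gas depends only on the end states.
For an isothermal ideal gas ΔS_gas = nR ln(P₁/P₂) = 0.382 × 8.314 × ln(526/103) = 5.18 J/K.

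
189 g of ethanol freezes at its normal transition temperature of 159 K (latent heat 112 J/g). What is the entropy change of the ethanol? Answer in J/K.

Heat released by the substance: Q = −mL = −189 × 112 = −21168 J.
At constant T, ΔS = Q_rev/T = −21168 / 159 = -133 J/K.

ΔS = -133 J/K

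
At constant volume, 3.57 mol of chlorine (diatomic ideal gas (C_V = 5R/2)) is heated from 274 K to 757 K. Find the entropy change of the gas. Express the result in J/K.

ΔS = 75.4 J/K

At constant volume, ΔS = nC_V ln(T₂/T₁) with C_V = 5R/2 = 20.79 J mol⁻¹ K⁻¹.
ΔS = 3.57 × 20.79 × ln(757/274) = 75.4 J/K.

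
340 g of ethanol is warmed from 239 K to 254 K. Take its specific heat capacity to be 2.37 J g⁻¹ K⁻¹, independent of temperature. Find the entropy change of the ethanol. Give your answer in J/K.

ΔS = 49 J/K

ΔS = ∫dQ_rev/T = m c ln(T₂/T₁) = 340 × 2.37 × ln(254/239) = 49 J/K.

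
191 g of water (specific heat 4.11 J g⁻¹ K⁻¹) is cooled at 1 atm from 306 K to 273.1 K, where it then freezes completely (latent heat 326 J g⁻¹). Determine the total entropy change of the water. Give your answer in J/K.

Cooling step: ΔS₁ = m c ln(T_tr/T_i) = 191 × 4.11 × ln(273.1/306) = -89.29 J/K.
Phase change: ΔS₂ = −mL/T_tr = −191 × 326 / 273.1 = -228 J/K.
ΔS_total = (-89.29) + (-228) = -317 J/K.

ΔS = -317 J/K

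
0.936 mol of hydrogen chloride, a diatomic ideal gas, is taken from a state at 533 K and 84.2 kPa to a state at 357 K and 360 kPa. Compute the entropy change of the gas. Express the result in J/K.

ΔS = -22.2 J/K

ΔS = nC_p ln(T₂/T₁) − nR ln(P₂/P₁), with C_p = 7R/2 = 29.1 J mol⁻¹ K⁻¹ for a diatomic ideal gas.
ΔS = 0.936 × [29.1 × ln(357/533) − 8.314 × ln(360/84.2)] = -22.2 J/K.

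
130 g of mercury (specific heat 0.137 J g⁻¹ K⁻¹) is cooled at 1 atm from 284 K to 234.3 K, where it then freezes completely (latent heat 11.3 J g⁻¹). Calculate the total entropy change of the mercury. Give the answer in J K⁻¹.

ΔS = -9.7 J/K

Cooling step: ΔS₁ = m c ln(T_tr/T_i) = 130 × 0.137 × ln(234.3/284) = -3.426 J/K.
Phase change: ΔS₂ = −mL/T_tr = −130 × 11.3 / 234.3 = -6.27 J/K.
ΔS_total = (-3.426) + (-6.27) = -9.7 J/K.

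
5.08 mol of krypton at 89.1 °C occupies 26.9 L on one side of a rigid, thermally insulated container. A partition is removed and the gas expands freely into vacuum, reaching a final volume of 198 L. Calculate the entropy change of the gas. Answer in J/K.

For an ideal gas in free expansion Q = 0 and W = 0, so T is unchanged.
Entropy is a state function; using a reversible isothermal path, ΔS_gas = nR ln(V₂/V₁) = 5.08 × 8.314 × ln(198/26.9) = 84.3 J/K.

ΔS_gas = 84.3 J/K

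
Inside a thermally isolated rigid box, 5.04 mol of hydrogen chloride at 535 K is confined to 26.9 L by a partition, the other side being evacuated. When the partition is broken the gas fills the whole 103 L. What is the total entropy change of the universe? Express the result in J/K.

For an ideal gas in free expansion Q = 0 and W = 0, so T is unchanged.
Entropy is a state function; using a reversible isothermal path, ΔS_gas = nR ln(V₂/V₁) = 5.04 × 8.314 × ln(103/26.9) = 56.3 J/K.
The insulated surroundings exchange no heat, so ΔS_surr = 0 and ΔS_universe = ΔS_gas.

ΔS_universe = 56.3 J/K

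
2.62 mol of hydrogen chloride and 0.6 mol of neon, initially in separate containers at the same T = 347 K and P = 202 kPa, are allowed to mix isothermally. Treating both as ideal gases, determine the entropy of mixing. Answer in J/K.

Mole fractions: x_A = 2.62/3.22 = 0.814, x_B = 0.186.
ΔS_mix = −R(n_A ln x_A + n_B ln x_B) = −8.314 × (2.62 ln 0.814 + 0.6 ln 0.186) = 12.9 J/K.

ΔS_mix = 12.9 J/K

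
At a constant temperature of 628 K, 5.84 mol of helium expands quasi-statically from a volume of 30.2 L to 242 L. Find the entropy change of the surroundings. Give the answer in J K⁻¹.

ΔS_surr = -101 J/K

For an isothermal ideal gas ΔS_gas = nR ln(V₂/V₁) = 5.84 × 8.314 × ln(242/30.2) = 101 J/K.
The process is reversible, so ΔS_surr = −ΔS_gas = -101 J/K and ΔS_universe = 0.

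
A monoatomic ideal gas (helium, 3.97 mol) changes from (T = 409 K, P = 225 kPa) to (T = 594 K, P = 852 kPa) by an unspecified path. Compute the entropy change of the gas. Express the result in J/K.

ΔS = -13.2 J/K

ΔS = nC_p ln(T₂/T₁) − nR ln(P₂/P₁), with C_p = 5R/2 = 20.79 J mol⁻¹ K⁻¹ for a monoatomic ideal gas.
ΔS = 3.97 × [20.79 × ln(594/409) − 8.314 × ln(852/225)] = -13.2 J/K.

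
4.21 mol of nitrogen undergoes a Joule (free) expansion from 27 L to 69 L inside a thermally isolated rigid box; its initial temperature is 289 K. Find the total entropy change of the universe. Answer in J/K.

No heat is exchanged and no work is done, so the ideal-gas temperature stays constant.
Entropy is a state function; using a reversible isothermal path, ΔS_gas = nR ln(V₂/V₁) = 4.21 × 8.314 × ln(69/27) = 32.8 J/K.
The insulated surroundings exchange no heat, so ΔS_surr = 0 and ΔS_universe = ΔS_gas.

ΔS_universe = 32.8 J/K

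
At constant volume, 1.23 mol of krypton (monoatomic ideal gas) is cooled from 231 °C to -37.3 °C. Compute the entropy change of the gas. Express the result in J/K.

ΔS = -11.7 J/K

In kelvin: T₁ = 504.15 K, T₂ = 235.85 K. At constant volume, ΔS = nC_V ln(T₂/T₁) with C_V = 3R/2 = 12.47 J mol⁻¹ K⁻¹.
ΔS = 1.23 × 12.47 × ln(235.85/504.15) = -11.7 J/K.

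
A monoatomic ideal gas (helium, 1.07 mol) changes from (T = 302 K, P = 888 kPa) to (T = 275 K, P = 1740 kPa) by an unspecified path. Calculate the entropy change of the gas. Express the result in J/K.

ΔS = nC_p ln(T₂/T₁) − nR ln(P₂/P₁), with C_p = 5R/2 = 20.79 J mol⁻¹ K⁻¹ for a monoatomic ideal gas.
ΔS = 1.07 × [20.79 × ln(275/302) − 8.314 × ln(1740/888)] = -8.07 J/K.

ΔS = -8.07 J/K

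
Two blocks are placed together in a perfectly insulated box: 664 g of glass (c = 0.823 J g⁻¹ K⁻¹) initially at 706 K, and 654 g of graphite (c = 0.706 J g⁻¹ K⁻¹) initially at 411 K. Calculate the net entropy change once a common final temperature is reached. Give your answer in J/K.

ΔS_total = 35.7 J/K

Energy balance: T_f = (m₁c₁T₁ + m₂c₂T₂)/(m₁c₁ + m₂c₂) = 570.9 K.
ΔS₁ = m₁c₁ ln(T_f/T₁) = 546.472 × ln(570.9/706) = -116.07 J/K.
ΔS₂ = m₂c₂ ln(T_f/T₂) = 461.724 × ln(570.9/411) = 151.73 J/K.
ΔS_total = -116.07 + 151.73 = 35.7 J/K.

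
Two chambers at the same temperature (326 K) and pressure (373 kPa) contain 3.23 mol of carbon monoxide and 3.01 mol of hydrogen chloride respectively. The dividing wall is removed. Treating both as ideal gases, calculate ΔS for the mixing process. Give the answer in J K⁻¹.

Mole fractions: x_A = 3.23/6.24 = 0.518, x_B = 0.482.
ΔS_mix = −R(n_A ln x_A + n_B ln x_B) = −8.314 × (3.23 ln 0.518 + 3.01 ln 0.482) = 35.9 J/K.

ΔS_mix = 35.9 J/K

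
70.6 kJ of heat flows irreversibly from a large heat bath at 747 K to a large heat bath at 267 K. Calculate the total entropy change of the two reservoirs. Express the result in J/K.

ΔS_total = 170 J/K

ΔS_hot = −Q/T_H = −70600/747 = -94.51 J/K and ΔS_cold = +Q/T_C = 70600/267 = 264.4 J/K.
ΔS_total = -94.51 + 264.4 = 170 J/K, positive as the second law requires.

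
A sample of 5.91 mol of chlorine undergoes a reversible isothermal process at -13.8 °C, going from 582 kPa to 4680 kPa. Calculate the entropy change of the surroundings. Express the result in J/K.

For an isothermal ideal gas ΔS_gas = nR ln(P₁/P₂) = 5.91 × 8.314 × ln(582/4680) = -102 J/K.
The process is reversible, so ΔS_surr = −ΔS_gas = 102 J/K and ΔS_universe = 0.

ΔS_surr = 102 J/K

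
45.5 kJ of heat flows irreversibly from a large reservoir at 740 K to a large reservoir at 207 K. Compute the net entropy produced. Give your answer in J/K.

ΔS_hot = −Q/T_H = −45500/740 = -61.49 J/K and ΔS_cold = +Q/T_C = 45500/207 = 219.8 J/K.
ΔS_total = -61.49 + 219.8 = 158 J/K, positive as the second law requires.

ΔS_total = 158 J/K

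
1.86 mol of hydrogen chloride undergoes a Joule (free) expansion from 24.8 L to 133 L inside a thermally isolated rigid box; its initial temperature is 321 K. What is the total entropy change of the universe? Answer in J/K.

No heat is exchanged and no work is done, so the ideal-gas temperature stays constant.
Entropy is a state function; using a reversible isothermal path, ΔS_gas = nR ln(V₂/V₁) = 1.86 × 8.314 × ln(133/24.8) = 26 J/K.
The insulated surroundings exchange no heat, so ΔS_surr = 0 and ΔS_universe = ΔS_gas.

ΔS_universe = 26 J/K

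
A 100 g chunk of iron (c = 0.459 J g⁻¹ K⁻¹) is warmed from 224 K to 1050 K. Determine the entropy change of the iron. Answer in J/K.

ΔS = ∫dQ_rev/T = m c ln(T₂/T₁) = 100 × 0.459 × ln(1050/224) = 70.9 J/K.

ΔS = 70.9 J/K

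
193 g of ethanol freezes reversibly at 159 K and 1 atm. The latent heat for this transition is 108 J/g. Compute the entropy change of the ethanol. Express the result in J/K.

ΔS = -131 J/K

Heat released by the substance: Q = −mL = −193 × 108 = −20844 J.
At constant T, ΔS = Q_rev/T = −20844 / 159 = -131 J/K.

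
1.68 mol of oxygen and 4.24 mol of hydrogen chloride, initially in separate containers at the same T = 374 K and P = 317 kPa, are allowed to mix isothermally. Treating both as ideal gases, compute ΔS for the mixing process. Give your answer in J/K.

ΔS_mix = 29.4 J/K

Mole fractions: x_A = 1.68/5.92 = 0.284, x_B = 0.716.
ΔS_mix = −R(n_A ln x_A + n_B ln x_B) = −8.314 × (1.68 ln 0.284 + 4.24 ln 0.716) = 29.4 J/K.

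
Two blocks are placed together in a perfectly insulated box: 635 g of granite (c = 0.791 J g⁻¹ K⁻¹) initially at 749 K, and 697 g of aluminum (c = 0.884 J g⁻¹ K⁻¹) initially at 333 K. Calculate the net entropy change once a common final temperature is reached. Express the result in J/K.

Energy balance: T_f = (m₁c₁T₁ + m₂c₂T₂)/(m₁c₁ + m₂c₂) = 519.82 K.
ΔS₁ = m₁c₁ ln(T_f/T₁) = 502.285 × ln(519.82/749) = -183.5 J/K.
ΔS₂ = m₂c₂ ln(T_f/T₂) = 616.148 × ln(519.82/333) = 274.4 J/K.
ΔS_total = -183.5 + 274.4 = 90.9 J/K.

ΔS_total = 90.9 J/K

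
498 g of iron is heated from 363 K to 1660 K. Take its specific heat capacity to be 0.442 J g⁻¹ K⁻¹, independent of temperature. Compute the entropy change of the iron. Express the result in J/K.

ΔS = ∫dQ_rev/T = m c ln(T₂/T₁) = 498 × 0.442 × ln(1660/363) = 335 J/K.

ΔS = 335 J/K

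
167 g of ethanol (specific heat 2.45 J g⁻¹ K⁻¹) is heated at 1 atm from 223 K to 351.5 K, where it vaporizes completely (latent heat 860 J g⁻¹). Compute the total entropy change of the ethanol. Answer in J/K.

ΔS = 595 J/K

Warming step: ΔS₁ = m c ln(T_tr/T_i) = 167 × 2.45 × ln(351.5/223) = 186.2 J/K.
Phase change: ΔS₂ = +mL/T_tr = 167 × 860 / 351.5 = 408.6 J/K.
ΔS_total = (186.2) + (408.6) = 595 J/K.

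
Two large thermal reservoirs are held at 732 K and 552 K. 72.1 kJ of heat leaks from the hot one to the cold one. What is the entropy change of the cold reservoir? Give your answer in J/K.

ΔS_cold = 131 J/K

The cold reservoir gains heat Q, so ΔS_cold = +Q/T_C = 72100/552 = 131 J/K.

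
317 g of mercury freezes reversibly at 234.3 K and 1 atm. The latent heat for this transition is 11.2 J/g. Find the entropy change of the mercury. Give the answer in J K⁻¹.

Heat released by the substance: Q = −mL = −317 × 11.2 = −3550.4 J.
At constant T, ΔS = Q_rev/T = −3550.4 / 234.3 = -15.2 J/K.

ΔS = -15.2 J/K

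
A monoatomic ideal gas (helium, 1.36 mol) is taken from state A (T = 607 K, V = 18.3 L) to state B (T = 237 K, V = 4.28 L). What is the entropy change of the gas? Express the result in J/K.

ΔS = -32.4 J/K

Entropy is a state function: ΔS = nC_V ln(T₂/T₁) + nR ln(V₂/V₁), with C_V = 3R/2 = 12.47 J mol⁻¹ K⁻¹ for a monoatomic ideal gas.
ΔS = 1.36 × [12.47 × ln(237/607) + 8.314 × ln(4.28/18.3)] = -32.4 J/K.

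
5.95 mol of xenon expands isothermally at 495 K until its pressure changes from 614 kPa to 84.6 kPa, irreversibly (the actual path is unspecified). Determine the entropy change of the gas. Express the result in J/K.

ΔS_gas = 98 J/K

Entropy is a state function, so ΔS_gas depends only on the end states.
For an isothermal ideal gas ΔS_gas = nR ln(P₁/P₂) = 5.95 × 8.314 × ln(614/84.6) = 98 J/K.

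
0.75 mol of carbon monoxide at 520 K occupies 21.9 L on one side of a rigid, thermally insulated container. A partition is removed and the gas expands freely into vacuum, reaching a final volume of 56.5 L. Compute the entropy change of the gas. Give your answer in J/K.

ΔS_gas = 5.91 J/K

For an ideal gas in free expansion Q = 0 and W = 0, so T is unchanged.
Entropy is a state function; using a reversible isothermal path, ΔS_gas = nR ln(V₂/V₁) = 0.75 × 8.314 × ln(56.5/21.9) = 5.91 J/K.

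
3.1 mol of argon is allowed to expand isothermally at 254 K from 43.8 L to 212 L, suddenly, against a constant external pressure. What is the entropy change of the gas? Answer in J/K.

ΔS_gas = 40.6 J/K

Entropy is a state function, so ΔS_gas depends only on the end states.
For an isothermal ideal gas ΔS_gas = nR ln(V₂/V₁) = 3.1 × 8.314 × ln(212/43.8) = 40.6 J/K.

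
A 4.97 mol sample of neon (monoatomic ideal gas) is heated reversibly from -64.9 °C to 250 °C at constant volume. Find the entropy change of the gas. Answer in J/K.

ΔS = 57.1 J/K

In kelvin: T₁ = 208.25 K, T₂ = 523.15 K. At constant volume, ΔS = nC_V ln(T₂/T₁) with C_V = 3R/2 = 12.47 J mol⁻¹ K⁻¹.
ΔS = 4.97 × 12.47 × ln(523.15/208.25) = 57.1 J/K.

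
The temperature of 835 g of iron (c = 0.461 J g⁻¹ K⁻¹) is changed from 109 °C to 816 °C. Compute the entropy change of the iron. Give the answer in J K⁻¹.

In kelvin: T₁ = 382.15 K, T₂ = 1089.15 K. ΔS = ∫dQ_rev/T = m c ln(T₂/T₁) = 835 × 0.461 × ln(1089.15/382.15) = 403 J/K.

ΔS = 403 J/K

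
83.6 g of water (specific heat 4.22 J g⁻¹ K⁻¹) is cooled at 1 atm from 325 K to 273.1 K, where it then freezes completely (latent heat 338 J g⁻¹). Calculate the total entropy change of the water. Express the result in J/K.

Cooling step: ΔS₁ = m c ln(T_tr/T_i) = 83.6 × 4.22 × ln(273.1/325) = -61.38 J/K.
Phase change: ΔS₂ = −mL/T_tr = −83.6 × 338 / 273.1 = -103.5 J/K.
ΔS_total = (-61.38) + (-103.5) = -165 J/K.

ΔS = -165 J/K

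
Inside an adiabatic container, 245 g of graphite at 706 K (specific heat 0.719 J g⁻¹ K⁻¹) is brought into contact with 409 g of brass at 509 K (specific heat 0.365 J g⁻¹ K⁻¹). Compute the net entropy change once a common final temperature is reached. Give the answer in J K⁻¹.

Energy balance: T_f = (m₁c₁T₁ + m₂c₂T₂)/(m₁c₁ + m₂c₂) = 615.63 K.
ΔS₁ = m₁c₁ ln(T_f/T₁) = 176.155 × ln(615.63/706) = -24.127 J/K.
ΔS₂ = m₂c₂ ln(T_f/T₂) = 149.285 × ln(615.63/509) = 28.394 J/K.
ΔS_total = -24.127 + 28.394 = 4.27 J/K.

ΔS_total = 4.27 J/K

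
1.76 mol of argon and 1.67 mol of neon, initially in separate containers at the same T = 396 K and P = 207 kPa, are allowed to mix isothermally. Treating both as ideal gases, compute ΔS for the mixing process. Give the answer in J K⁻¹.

ΔS_mix = 19.8 J/K

Mole fractions: x_A = 1.76/3.43 = 0.513, x_B = 0.487.
ΔS_mix = −R(n_A ln x_A + n_B ln x_B) = −8.314 × (1.76 ln 0.513 + 1.67 ln 0.487) = 19.8 J/K.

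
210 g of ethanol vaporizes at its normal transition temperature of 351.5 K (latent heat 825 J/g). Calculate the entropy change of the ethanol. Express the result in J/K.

Heat absorbed by the substance: Q = mL = 210 × 825 = 173250 J.
At constant T, ΔS = Q_rev/T = 173250 / 351.5 = 493 J/K.

ΔS = 493 J/K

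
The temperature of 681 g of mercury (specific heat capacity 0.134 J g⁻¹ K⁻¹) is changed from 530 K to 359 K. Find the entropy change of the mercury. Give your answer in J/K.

ΔS = ∫dQ_rev/T = m c ln(T₂/T₁) = 681 × 0.134 × ln(359/530) = -35.5 J/K.

ΔS = -35.5 J/K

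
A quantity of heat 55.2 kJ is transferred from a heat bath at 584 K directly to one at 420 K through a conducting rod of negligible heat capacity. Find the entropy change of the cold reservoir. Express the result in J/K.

ΔS_cold = 131 J/K

The cold reservoir gains heat Q, so ΔS_cold = +Q/T_C = 55200/420 = 131 J/K.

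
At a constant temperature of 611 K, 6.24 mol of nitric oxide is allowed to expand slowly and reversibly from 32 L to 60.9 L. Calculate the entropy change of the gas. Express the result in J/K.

For an isothermal ideal gas ΔS_gas = nR ln(V₂/V₁) = 6.24 × 8.314 × ln(60.9/32) = 33.4 J/K.

ΔS_gas = 33.4 J/K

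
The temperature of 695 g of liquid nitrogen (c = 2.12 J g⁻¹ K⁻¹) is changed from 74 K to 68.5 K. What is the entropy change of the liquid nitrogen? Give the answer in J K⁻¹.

ΔS = ∫dQ_rev/T = m c ln(T₂/T₁) = 695 × 2.12 × ln(68.5/74) = -114 J/K.

ΔS = -114 J/K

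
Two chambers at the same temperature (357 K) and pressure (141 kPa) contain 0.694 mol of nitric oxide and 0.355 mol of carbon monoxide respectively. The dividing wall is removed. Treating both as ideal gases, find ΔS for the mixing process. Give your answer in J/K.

ΔS_mix = 5.58 J/K

Mole fractions: x_A = 0.694/1.05 = 0.662, x_B = 0.338.
ΔS_mix = −R(n_A ln x_A + n_B ln x_B) = −8.314 × (0.694 ln 0.662 + 0.355 ln 0.338) = 5.58 J/K.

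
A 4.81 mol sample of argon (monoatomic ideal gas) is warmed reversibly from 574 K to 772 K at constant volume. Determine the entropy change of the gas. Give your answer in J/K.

ΔS = 17.8 J/K

At constant volume, ΔS = nC_V ln(T₂/T₁) with C_V = 3R/2 = 12.47 J mol⁻¹ K⁻¹.
ΔS = 4.81 × 12.47 × ln(772/574) = 17.8 J/K.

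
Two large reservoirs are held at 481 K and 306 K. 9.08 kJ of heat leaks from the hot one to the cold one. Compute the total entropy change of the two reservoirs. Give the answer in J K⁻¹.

ΔS_total = 10.8 J/K

ΔS_hot = −Q/T_H = −9080/481 = -18.88 J/K and ΔS_cold = +Q/T_C = 9080/306 = 29.67 J/K.
ΔS_total = -18.88 + 29.67 = 10.8 J/K, positive as the second law requires.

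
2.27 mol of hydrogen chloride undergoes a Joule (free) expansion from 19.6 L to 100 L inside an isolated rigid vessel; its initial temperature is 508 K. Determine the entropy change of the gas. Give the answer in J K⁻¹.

ΔS_gas = 30.8 J/K

For an ideal gas in free expansion Q = 0 and W = 0, so T is unchanged.
Entropy is a state function; using a reversible isothermal path, ΔS_gas = nR ln(V₂/V₁) = 2.27 × 8.314 × ln(100/19.6) = 30.8 J/K.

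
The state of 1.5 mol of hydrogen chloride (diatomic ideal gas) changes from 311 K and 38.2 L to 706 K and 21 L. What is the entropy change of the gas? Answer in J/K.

ΔS = 18.1 J/K

Entropy is a state function: ΔS = nC_V ln(T₂/T₁) + nR ln(V₂/V₁), with C_V = 5R/2 = 20.79 J mol⁻¹ K⁻¹ for a diatomic ideal gas.
ΔS = 1.5 × [20.79 × ln(706/311) + 8.314 × ln(21/38.2)] = 18.1 J/K.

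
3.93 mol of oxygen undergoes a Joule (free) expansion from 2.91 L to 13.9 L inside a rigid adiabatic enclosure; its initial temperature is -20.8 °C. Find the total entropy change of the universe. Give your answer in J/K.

No heat is exchanged and no work is done, so the ideal-gas temperature stays constant.
Entropy is a state function; using a reversible isothermal path, ΔS_gas = nR ln(V₂/V₁) = 3.93 × 8.314 × ln(13.9/2.91) = 51.1 J/K.
The insulated surroundings exchange no heat, so ΔS_surr = 0 and ΔS_universe = ΔS_gas.

ΔS_universe = 51.1 J/K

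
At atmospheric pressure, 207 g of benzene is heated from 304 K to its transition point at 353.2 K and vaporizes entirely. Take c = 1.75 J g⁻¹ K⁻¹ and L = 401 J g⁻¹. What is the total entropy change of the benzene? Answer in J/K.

Warming step: ΔS₁ = m c ln(T_tr/T_i) = 207 × 1.75 × ln(353.2/304) = 54.34 J/K.
Phase change: ΔS₂ = +mL/T_tr = 207 × 401 / 353.2 = 235 J/K.
ΔS_total = (54.34) + (235) = 289 J/K.

ΔS = 289 J/K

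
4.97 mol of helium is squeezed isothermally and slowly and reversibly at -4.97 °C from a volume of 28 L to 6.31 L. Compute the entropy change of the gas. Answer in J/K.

ΔS_gas = -61.6 J/K

For an isothermal ideal gas ΔS_gas = nR ln(V₂/V₁) = 4.97 × 8.314 × ln(6.31/28) = -61.6 J/K.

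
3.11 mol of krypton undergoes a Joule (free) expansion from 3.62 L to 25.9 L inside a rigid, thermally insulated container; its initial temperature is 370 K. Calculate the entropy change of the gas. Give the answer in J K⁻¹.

For an ideal gas in free expansion Q = 0 and W = 0, so T is unchanged.
Entropy is a state function; using a reversible isothermal path, ΔS_gas = nR ln(V₂/V₁) = 3.11 × 8.314 × ln(25.9/3.62) = 50.9 J/K.

ΔS_gas = 50.9 J/K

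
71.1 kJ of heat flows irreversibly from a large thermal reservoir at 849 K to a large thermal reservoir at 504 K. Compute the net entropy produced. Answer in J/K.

ΔS_total = 57.3 J/K

ΔS_hot = −Q/T_H = −71100/849 = -83.75 J/K and ΔS_cold = +Q/T_C = 71100/504 = 141.1 J/K.
ΔS_total = -83.75 + 141.1 = 57.3 J/K, positive as the second law requires.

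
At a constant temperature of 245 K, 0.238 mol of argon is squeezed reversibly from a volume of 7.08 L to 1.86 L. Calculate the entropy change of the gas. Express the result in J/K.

ΔS_gas = -2.64 J/K

For an isothermal ideal gas ΔS_gas = nR ln(V₂/V₁) = 0.238 × 8.314 × ln(1.86/7.08) = -2.64 J/K.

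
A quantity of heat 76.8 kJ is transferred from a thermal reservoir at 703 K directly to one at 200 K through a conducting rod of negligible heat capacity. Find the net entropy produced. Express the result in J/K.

ΔS_hot = −Q/T_H = −76800/703 = -109.2 J/K and ΔS_cold = +Q/T_C = 76800/200 = 384 J/K.
ΔS_total = -109.2 + 384 = 275 J/K, positive as the second law requires.

ΔS_total = 275 J/K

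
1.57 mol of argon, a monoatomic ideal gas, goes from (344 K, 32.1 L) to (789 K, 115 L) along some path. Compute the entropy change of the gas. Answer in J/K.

Entropy is a state function: ΔS = nC_V ln(T₂/T₁) + nR ln(V₂/V₁), with C_V = 3R/2 = 12.47 J mol⁻¹ K⁻¹ for a monoatomic ideal gas.
ΔS = 1.57 × [12.47 × ln(789/344) + 8.314 × ln(115/32.1)] = 32.9 J/K.

ΔS = 32.9 J/K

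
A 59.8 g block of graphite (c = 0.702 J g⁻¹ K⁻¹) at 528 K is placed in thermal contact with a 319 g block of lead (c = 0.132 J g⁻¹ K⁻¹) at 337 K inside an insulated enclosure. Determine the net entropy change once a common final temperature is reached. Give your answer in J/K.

ΔS_total = 2.1 J/K

Energy balance: T_f = (m₁c₁T₁ + m₂c₂T₂)/(m₁c₁ + m₂c₂) = 432.35 K.
ΔS₁ = m₁c₁ ln(T_f/T₁) = 41.9796 × ln(432.35/528) = -8.39 J/K.
ΔS₂ = m₂c₂ ln(T_f/T₂) = 42.108 × ln(432.35/337) = 10.49 J/K.
ΔS_total = -8.39 + 10.49 = 2.1 J/K.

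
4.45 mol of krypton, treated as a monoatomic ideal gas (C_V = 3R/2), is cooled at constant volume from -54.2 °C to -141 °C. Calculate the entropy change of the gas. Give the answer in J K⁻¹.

ΔS = -28 J/K

In kelvin: T₁ = 218.95 K, T₂ = 132.15 K. At constant volume, ΔS = nC_V ln(T₂/T₁) with C_V = 3R/2 = 12.47 J mol⁻¹ K⁻¹.
ΔS = 4.45 × 12.47 × ln(132.15/218.95) = -28 J/K.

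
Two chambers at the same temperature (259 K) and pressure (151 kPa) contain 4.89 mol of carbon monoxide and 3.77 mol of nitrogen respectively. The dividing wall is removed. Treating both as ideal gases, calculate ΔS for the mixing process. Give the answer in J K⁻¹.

ΔS_mix = 49.3 J/K

Mole fractions: x_A = 4.89/8.66 = 0.565, x_B = 0.435.
ΔS_mix = −R(n_A ln x_A + n_B ln x_B) = −8.314 × (4.89 ln 0.565 + 3.77 ln 0.435) = 49.3 J/K.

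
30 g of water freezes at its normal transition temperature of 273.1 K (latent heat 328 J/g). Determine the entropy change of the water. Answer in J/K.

ΔS = -36 J/K

Heat released by the substance: Q = −mL = −30 × 328 = −9840 J.
At constant T, ΔS = Q_rev/T = −9840 / 273.1 = -36 J/K.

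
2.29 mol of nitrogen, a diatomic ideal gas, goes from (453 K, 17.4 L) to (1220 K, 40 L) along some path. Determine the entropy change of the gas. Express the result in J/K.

Entropy is a state function: ΔS = nC_V ln(T₂/T₁) + nR ln(V₂/V₁), with C_V = 5R/2 = 20.79 J mol⁻¹ K⁻¹ for a diatomic ideal gas.
ΔS = 2.29 × [20.79 × ln(1220/453) + 8.314 × ln(40/17.4)] = 63 J/K.

ΔS = 63 J/K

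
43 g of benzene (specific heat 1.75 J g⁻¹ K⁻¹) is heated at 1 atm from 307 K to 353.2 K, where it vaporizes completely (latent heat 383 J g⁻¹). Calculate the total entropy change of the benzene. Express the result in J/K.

ΔS = 57.2 J/K

Warming step: ΔS₁ = m c ln(T_tr/T_i) = 43 × 1.75 × ln(353.2/307) = 10.55 J/K.
Phase change: ΔS₂ = +mL/T_tr = 43 × 383 / 353.2 = 46.63 J/K.
ΔS_total = (10.55) + (46.63) = 57.2 J/K.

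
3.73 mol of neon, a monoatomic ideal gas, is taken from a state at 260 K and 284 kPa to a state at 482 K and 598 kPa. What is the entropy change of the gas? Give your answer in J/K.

ΔS = nC_p ln(T₂/T₁) − nR ln(P₂/P₁), with C_p = 5R/2 = 20.79 J mol⁻¹ K⁻¹ for a monoatomic ideal gas.
ΔS = 3.73 × [20.79 × ln(482/260) − 8.314 × ln(598/284)] = 24.8 J/K.

ΔS = 24.8 J/K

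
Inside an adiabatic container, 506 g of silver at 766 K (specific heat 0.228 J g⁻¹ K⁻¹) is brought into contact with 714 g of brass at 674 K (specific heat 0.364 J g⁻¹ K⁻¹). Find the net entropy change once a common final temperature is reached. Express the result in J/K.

ΔS_total = 0.665 J/K

Energy balance: T_f = (m₁c₁T₁ + m₂c₂T₂)/(m₁c₁ + m₂c₂) = 702.28 K.
ΔS₁ = m₁c₁ ln(T_f/T₁) = 115.368 × ln(702.28/766) = -10.019 J/K.
ΔS₂ = m₂c₂ ln(T_f/T₂) = 259.896 × ln(702.28/674) = 10.684 J/K.
ΔS_total = -10.019 + 10.684 = 0.665 J/K.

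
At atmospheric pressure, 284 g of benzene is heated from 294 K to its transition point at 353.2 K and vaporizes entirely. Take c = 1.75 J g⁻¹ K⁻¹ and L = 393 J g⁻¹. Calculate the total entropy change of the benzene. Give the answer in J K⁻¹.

Warming step: ΔS₁ = m c ln(T_tr/T_i) = 284 × 1.75 × ln(353.2/294) = 91.18 J/K.
Phase change: ΔS₂ = +mL/T_tr = 284 × 393 / 353.2 = 316 J/K.
ΔS_total = (91.18) + (316) = 407 J/K.

ΔS = 407 J/K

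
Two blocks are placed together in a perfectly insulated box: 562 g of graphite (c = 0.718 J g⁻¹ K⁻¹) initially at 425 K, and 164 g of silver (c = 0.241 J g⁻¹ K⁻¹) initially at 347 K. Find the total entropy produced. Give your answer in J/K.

ΔS_total = 0.7 J/K

Energy balance: T_f = (m₁c₁T₁ + m₂c₂T₂)/(m₁c₁ + m₂c₂) = 418.04 K.
ΔS₁ = m₁c₁ ln(T_f/T₁) = 403.516 × ln(418.04/425) = -6.6614 J/K.
ΔS₂ = m₂c₂ ln(T_f/T₂) = 39.524 × ln(418.04/347) = 7.3616 J/K.
ΔS_total = -6.6614 + 7.3616 = 0.7 J/K.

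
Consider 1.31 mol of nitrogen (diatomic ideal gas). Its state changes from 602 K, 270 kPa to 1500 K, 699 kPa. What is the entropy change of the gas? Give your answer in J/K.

ΔS = 24.4 J/K

ΔS = nC_p ln(T₂/T₁) − nR ln(P₂/P₁), with C_p = 7R/2 = 29.1 J mol⁻¹ K⁻¹ for a diatomic ideal gas.
ΔS = 1.31 × [29.1 × ln(1500/602) − 8.314 × ln(699/270)] = 24.4 J/K.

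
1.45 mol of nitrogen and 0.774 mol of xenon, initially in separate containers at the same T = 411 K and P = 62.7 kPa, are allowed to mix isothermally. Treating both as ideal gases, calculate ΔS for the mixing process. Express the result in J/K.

ΔS_mix = 11.9 J/K

Mole fractions: x_A = 1.45/2.22 = 0.652, x_B = 0.348.
ΔS_mix = −R(n_A ln x_A + n_B ln x_B) = −8.314 × (1.45 ln 0.652 + 0.774 ln 0.348) = 11.9 J/K.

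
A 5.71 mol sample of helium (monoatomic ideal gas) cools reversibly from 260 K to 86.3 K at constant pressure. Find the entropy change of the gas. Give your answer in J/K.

At constant pressure, ΔS = nC_p ln(T₂/T₁) with C_p = 5R/2 = 20.79 J mol⁻¹ K⁻¹.
ΔS = 5.71 × 20.79 × ln(86.3/260) = -131 J/K.

ΔS = -131 J/K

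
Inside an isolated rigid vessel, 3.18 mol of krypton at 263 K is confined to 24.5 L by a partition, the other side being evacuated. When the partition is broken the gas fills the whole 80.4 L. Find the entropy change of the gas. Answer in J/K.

ΔS_gas = 31.4 J/K

For an ideal gas in free expansion Q = 0 and W = 0, so T is unchanged.
Entropy is a state function; using a reversible isothermal path, ΔS_gas = nR ln(V₂/V₁) = 3.18 × 8.314 × ln(80.4/24.5) = 31.4 J/K.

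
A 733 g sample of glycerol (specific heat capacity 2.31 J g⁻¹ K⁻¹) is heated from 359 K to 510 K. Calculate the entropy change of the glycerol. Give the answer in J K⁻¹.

ΔS = ∫dQ_rev/T = m c ln(T₂/T₁) = 733 × 2.31 × ln(510/359) = 594 J/K.

ΔS = 594 J/K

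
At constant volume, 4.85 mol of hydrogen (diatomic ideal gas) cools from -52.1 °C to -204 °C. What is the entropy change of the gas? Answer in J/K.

ΔS = -117 J/K

In kelvin: T₁ = 221.05 K, T₂ = 69.15 K. At constant volume, ΔS = nC_V ln(T₂/T₁) with C_V = 5R/2 = 20.79 J mol⁻¹ K⁻¹.
ΔS = 4.85 × 20.79 × ln(69.15/221.05) = -117 J/K.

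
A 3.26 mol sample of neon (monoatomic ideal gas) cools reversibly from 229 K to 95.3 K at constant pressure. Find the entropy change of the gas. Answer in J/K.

At constant pressure, ΔS = nC_p ln(T₂/T₁) with C_p = 5R/2 = 20.79 J mol⁻¹ K⁻¹.
ΔS = 3.26 × 20.79 × ln(95.3/229) = -59.4 J/K.

ΔS = -59.4 J/K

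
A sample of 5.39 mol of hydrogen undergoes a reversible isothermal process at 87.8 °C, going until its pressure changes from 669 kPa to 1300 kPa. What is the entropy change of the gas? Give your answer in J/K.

ΔS_gas = -29.8 J/K

For an isothermal ideal gas ΔS_gas = nR ln(P₁/P₂) = 5.39 × 8.314 × ln(669/1300) = -29.8 J/K.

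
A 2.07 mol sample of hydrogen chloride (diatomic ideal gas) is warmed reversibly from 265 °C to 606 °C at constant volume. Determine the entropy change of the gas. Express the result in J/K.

ΔS = 21.1 J/K

In kelvin: T₁ = 538.15 K, T₂ = 879.15 K. At constant volume, ΔS = nC_V ln(T₂/T₁) with C_V = 5R/2 = 20.79 J mol⁻¹ K⁻¹.
ΔS = 2.07 × 20.79 × ln(879.15/538.15) = 21.1 J/K.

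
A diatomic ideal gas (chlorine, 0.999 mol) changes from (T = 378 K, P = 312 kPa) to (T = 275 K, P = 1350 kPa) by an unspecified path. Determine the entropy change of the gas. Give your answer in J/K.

ΔS = nC_p ln(T₂/T₁) − nR ln(P₂/P₁), with C_p = 7R/2 = 29.1 J mol⁻¹ K⁻¹ for a diatomic ideal gas.
ΔS = 0.999 × [29.1 × ln(275/378) − 8.314 × ln(1350/312)] = -21.4 J/K.

ΔS = -21.4 J/K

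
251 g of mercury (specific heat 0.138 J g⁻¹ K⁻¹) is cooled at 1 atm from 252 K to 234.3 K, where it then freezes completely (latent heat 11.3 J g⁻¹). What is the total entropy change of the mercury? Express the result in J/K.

ΔS = -14.6 J/K

Cooling step: ΔS₁ = m c ln(T_tr/T_i) = 251 × 0.138 × ln(234.3/252) = -2.523 J/K.
Phase change: ΔS₂ = −mL/T_tr = −251 × 11.3 / 234.3 = -12.11 J/K.
ΔS_total = (-2.523) + (-12.11) = -14.6 J/K.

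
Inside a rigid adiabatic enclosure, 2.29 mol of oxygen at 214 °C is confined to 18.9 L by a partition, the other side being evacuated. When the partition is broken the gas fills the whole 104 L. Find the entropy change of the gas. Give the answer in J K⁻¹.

For an ideal gas in free expansion Q = 0 and W = 0, so T is unchanged.
Entropy is a state function; using a reversible isothermal path, ΔS_gas = nR ln(V₂/V₁) = 2.29 × 8.314 × ln(104/18.9) = 32.5 J/K.

ΔS_gas = 32.5 J/K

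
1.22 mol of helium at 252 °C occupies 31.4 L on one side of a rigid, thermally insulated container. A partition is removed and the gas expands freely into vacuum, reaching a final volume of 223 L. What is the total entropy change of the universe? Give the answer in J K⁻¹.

No heat is exchanged and no work is done, so the ideal-gas temperature stays constant.
Entropy is a state function; using a reversible isothermal path, ΔS_gas = nR ln(V₂/V₁) = 1.22 × 8.314 × ln(223/31.4) = 19.9 J/K.
The insulated surroundings exchange no heat, so ΔS_surr = 0 and ΔS_universe = ΔS_gas.

ΔS_universe = 19.9 J/K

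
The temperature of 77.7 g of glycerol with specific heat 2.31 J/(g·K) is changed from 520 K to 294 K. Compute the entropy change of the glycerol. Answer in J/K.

ΔS = -102 J/K

ΔS = ∫dQ_rev/T = m c ln(T₂/T₁) = 77.7 × 2.31 × ln(294/520) = -102 J/K.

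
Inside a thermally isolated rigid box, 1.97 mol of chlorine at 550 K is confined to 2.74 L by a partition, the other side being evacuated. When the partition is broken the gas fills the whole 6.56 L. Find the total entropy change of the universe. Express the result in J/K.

For an ideal gas in free expansion Q = 0 and W = 0, so T is unchanged.
Entropy is a state function; using a reversible isothermal path, ΔS_gas = nR ln(V₂/V₁) = 1.97 × 8.314 × ln(6.56/2.74) = 14.3 J/K.
The insulated surroundings exchange no heat, so ΔS_surr = 0 and ΔS_universe = ΔS_gas.

ΔS_universe = 14.3 J/K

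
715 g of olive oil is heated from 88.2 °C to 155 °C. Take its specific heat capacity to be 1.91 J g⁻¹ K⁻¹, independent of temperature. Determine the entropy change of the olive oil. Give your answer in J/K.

In kelvin: T₁ = 361.35 K, T₂ = 428.15 K. ΔS = ∫dQ_rev/T = m c ln(T₂/T₁) = 715 × 1.91 × ln(428.15/361.35) = 232 J/K.

ΔS = 232 J/K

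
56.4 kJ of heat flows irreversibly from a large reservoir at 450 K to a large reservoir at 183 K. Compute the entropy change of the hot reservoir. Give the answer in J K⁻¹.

The hot reservoir loses heat Q, so ΔS_hot = −Q/T_H = −56400/450 = -125 J/K.

ΔS_hot = -125 J/K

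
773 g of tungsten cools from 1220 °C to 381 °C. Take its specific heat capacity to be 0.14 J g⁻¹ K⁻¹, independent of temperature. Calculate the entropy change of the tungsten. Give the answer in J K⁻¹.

In kelvin: T₁ = 1493.15 K, T₂ = 654.15 K. ΔS = ∫dQ_rev/T = m c ln(T₂/T₁) = 773 × 0.14 × ln(654.15/1493.15) = -89.3 J/K.

ΔS = -89.3 J/K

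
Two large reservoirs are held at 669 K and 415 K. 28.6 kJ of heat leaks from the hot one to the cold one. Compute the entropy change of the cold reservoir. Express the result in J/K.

The cold reservoir gains heat Q, so ΔS_cold = +Q/T_C = 28600/415 = 68.9 J/K.

ΔS_cold = 68.9 J/K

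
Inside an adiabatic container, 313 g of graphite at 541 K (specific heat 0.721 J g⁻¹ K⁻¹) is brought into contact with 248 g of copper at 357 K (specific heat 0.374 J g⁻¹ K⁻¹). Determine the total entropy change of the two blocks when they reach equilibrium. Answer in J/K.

ΔS_total = 5.34 J/K

Energy balance: T_f = (m₁c₁T₁ + m₂c₂T₂)/(m₁c₁ + m₂c₂) = 487.4 K.
ΔS₁ = m₁c₁ ln(T_f/T₁) = 225.673 × ln(487.4/541) = -23.54 J/K.
ΔS₂ = m₂c₂ ln(T_f/T₂) = 92.752 × ln(487.4/357) = 28.88 J/K.
ΔS_total = -23.54 + 28.88 = 5.34 J/K.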